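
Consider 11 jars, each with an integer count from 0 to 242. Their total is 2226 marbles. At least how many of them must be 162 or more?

Each value short of 162 is at most 161, costing at least 242 − 161 = 81 against the maximum total of 2662.
We can afford to lose at most 2662 − 2226 = 436, so at most ⌊436/81⌋ = 5 fall short, and at least 6 are ≥ 162.
Exactly 6 works: 6 values at 242 and 5 at 161 total 2257; lower one of the high values by 31 (still ≥ 162) to hit 2226.

6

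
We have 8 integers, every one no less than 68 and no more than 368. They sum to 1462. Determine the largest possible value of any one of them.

368

Maximizing one value means minimizing the remaining 7.
The other 7 contribute at least 7 × 68 = 476, leaving at most 1462 − 476 = 986.
But each integer is capped at 368, so the maximum is 368.
Achievable: one at 368 and the other 7 totalling 1094, which fits since 7 × 68 ≤ 1094 ≤ 7 × 368.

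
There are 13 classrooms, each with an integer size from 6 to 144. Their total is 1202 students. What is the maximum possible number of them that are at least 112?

If k of the values are ≥ 112, the total is ≥ 112k + 6(13 − k).
Setting 112k + 6(13 − k) ≤ 1202 gives 106k ≤ 1124, so k ≤ 10.
k = 10 is achieved by 10 values at 112 and 3 at 6, total 1138; add 64 to one value (staying below 112) to reach 1202.

10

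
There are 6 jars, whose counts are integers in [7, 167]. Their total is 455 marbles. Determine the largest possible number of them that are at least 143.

If k of the values are ≥ 143, the total is ≥ 143k + 7(6 − k).
Setting 143k + 7(6 − k) ≤ 455 gives 136k ≤ 413, so k ≤ 3.
k = 3 is achieved by 3 values at 143 and 3 at 7, total 450; add 5 to one value (staying below 143) to reach 455.

3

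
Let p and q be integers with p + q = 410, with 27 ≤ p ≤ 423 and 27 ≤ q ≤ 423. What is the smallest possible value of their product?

10341

Since p + q is fixed, pushing one of them to its bound minimizes the product.
The extreme feasible split is p = 27, q = 383, giving pq = 10341.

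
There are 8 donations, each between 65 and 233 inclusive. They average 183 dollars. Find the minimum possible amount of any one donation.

Minimizing one value means maximizing the remaining 7.
The total is 8 × 183 = 1464.
The other 7 can take up 7 × 233 = 1631 ≥ 1464 − 65, so one donation can sit at its floor of 65.
Achievable: one at 65 and the other 7 totalling 1399, which fits since 7 × 65 ≤ 1399 ≤ 7 × 233.

65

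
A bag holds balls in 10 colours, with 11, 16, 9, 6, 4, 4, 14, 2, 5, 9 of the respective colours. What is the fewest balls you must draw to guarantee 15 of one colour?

79

In the worst case you take as many as possible of each colour without reaching 15: 11 + 14 + 9 + 6 + 4 + 4 + 14 + 2 + 5 + 9 = 78.
The next one must give 15 of some colour, so 78 + 1 = 79.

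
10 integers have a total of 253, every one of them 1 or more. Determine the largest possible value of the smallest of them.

25

If every one of the 10 were at least 26, the total would be at least 10 × 26 = 260 > 253.
Achievable: 7 of them at 25 and 3 at 26 total 253.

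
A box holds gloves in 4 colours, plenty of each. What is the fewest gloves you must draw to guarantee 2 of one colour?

You could draw 1 of every colour without reaching 2 of any — 4 in all.
One more forces 2 of some colour, so 4 + 1 = 5.

5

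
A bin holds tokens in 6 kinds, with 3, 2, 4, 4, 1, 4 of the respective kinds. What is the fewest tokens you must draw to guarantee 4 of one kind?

16

In the worst case you take as many as possible of each kind without reaching 4: 3 + 2 + 3 + 3 + 1 + 3 = 15.
The next one must give 4 of some kind, so 15 + 1 = 16.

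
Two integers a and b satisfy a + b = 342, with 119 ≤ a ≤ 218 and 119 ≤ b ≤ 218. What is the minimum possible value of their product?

27032

Since a + b is fixed, pushing one of them to its bound minimizes the product.
At the endpoint a = 124, b = 342 − 124 = 218, so ab = 124 × 218 = 27032.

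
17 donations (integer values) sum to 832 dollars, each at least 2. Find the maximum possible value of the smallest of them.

48

If every one of the 17 were at least 49, the total would be at least 17 × 49 = 833 > 832.
Taking 1 copy of 48 and 16 copies of 49 gives exactly 832, so 48 is attained.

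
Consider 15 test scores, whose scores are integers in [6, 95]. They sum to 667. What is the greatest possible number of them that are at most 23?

10

Each value at 23 or below falls at least 95 − 23 = 72 short of the ceiling 95.
The ceiling total is 15 × 95 = 1425, and we need 667, so at most ⌊(1425 − 667)/72⌋ = 10 can be that low.
k = 10 is achieved by 10 values at 23 and 5 at 95, total 705; lower one of the 95's by 38 (still > 23) to reach 667.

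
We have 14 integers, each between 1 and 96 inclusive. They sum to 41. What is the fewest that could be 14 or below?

13

If only k of them are at most 14, the other 14 − k are at least 15, so the total is at least (14 − k)·15 + k·1.
This is ≤ 41, so (14 − k)·15 + 1k ≤ 41, which gives k ≥ 13.
Exactly 13 works: 13 values at 1 and 1 at 15 total 28; raise one of the low values by 13 (still ≤ 14) to hit 41.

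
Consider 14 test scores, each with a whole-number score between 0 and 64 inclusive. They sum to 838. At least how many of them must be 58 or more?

Each value short of 58 is at most 57, costing at least 64 − 57 = 7 against the maximum total of 896.
We can afford to lose at most 896 − 838 = 58, so at most ⌊58/7⌋ = 8 fall short, and at least 6 are ≥ 58.
Exactly 6 works: 6 values at 64 and 8 at 57 total 840; lower one of the high values by 2 (still ≥ 58) to hit 838.

6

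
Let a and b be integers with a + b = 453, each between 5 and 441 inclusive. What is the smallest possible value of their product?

5292

For a fixed sum, ab is smallest when a and b are as far apart as possible.
At the endpoint a = 12, b = 453 − 12 = 441, so ab = 12 × 441 = 5292.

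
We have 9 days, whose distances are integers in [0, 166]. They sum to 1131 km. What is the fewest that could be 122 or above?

Suppose at most 9 − j of them reach 122; then j values are ≤ 121 and the rest ≤ 166.
The total is then ≤ 121·j + 166·(9 − j) = 1494 − 45j. For this to be ≥ 1131 we need j ≤ 8, so at least 9 − 8 = 1 must reach 122.
Exactly 1 works: 1 value at 166 and 8 at 121 total 1134; lower one of the high values by 3 (still ≥ 122) to hit 1131.

1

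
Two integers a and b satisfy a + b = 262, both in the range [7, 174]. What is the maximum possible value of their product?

17161

For a fixed sum, the product ab is largest when a and b are as close as possible.
Taking a = 131 and b = 131 (both in [7, 174]) gives ab = 17161.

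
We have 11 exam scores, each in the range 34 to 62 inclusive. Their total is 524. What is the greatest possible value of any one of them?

To make one score as large as possible, make the other 10 as small as possible.
The other 10 contribute at least 10 × 34 = 340, leaving at most 524 − 340 = 184.
But each score is capped at 62, so the maximum is 62.
Achievable: one at 62 and the other 10 totalling 462, which fits since 10 × 34 ≤ 462 ≤ 10 × 62.

62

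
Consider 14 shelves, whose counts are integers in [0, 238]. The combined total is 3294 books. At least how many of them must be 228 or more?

If only k of them are at least 228, the other 14 − k are at most 227, so the total is at most k·238 + (14 − k)·227.
This must reach 3294, so k·238 + (14 − k)·227 ≥ 3294, giving k ≥ 11.
Exactly 11 works: 11 values at 238 and 3 at 227 total 3299; lower one of the high values by 5 (still ≥ 228) to hit 3294.

11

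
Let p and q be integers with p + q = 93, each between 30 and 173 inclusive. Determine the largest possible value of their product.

pq = p(93 − p) is maximized when p is as near 93/2 as the bounds allow.
Taking p = 46 and q = 47 (both in [30, 173]) gives pq = 2162.

2162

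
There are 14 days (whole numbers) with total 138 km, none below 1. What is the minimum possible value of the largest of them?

If every one of the 14 were at most 9, the total would be at most 14 × 9 = 126 < 138.
Taking 2 copies of 9 and 12 copies of 10 gives exactly 138, so 10 is attained.

10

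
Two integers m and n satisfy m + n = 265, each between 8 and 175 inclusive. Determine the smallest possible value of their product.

15750

For a fixed sum, mn is smallest when m and n are as far apart as possible.
The extreme feasible split is m = 90, n = 175, giving mn = 15750.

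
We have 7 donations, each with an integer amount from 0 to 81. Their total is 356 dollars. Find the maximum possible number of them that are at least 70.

If k of the values are ≥ 70, the total is ≥ 70k + 0(7 − k).
Setting 70k + 0(7 − k) ≤ 356 gives 70k ≤ 356, so k ≤ 5.
k = 5 is achieved by 5 values at 70 and 2 at 0, total 350; add 6 to one value (staying below 70) to reach 356.

5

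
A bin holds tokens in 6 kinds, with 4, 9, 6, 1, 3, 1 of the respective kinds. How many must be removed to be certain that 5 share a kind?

In the worst case you take as many as possible of each kind without reaching 5: 4 + 4 + 4 + 1 + 3 + 1 = 17.
The next one must give 5 of some kind, so 17 + 1 = 18.

18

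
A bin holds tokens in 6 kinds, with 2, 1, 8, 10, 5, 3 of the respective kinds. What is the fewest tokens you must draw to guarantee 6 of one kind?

22

In the worst case you take as many as possible of each kind without reaching 6: 2 + 1 + 5 + 5 + 5 + 3 = 21.
The next one must give 6 of some kind, so 21 + 1 = 22.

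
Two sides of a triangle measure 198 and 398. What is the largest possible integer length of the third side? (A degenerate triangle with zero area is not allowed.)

The third side must be less than 198 + 398 = 596.
The largest integer below 596 is 595.

595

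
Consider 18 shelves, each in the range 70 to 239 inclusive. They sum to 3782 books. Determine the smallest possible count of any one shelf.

Minimizing one value means maximizing the remaining 17.
The other 17 can take up 17 × 239 = 4063 ≥ 3782 − 70, so one shelf can sit at its floor of 70.
Achievable: one at 70 and the other 17 totalling 3712, which fits since 17 × 70 ≤ 3712 ≤ 17 × 239.

70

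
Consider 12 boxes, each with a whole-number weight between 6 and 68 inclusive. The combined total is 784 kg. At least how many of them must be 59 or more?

Each value short of 59 is at most 58, costing at least 68 − 58 = 10 against the maximum total of 816.
We can afford to lose at most 816 − 784 = 32, so at most ⌊32/10⌋ = 3 fall short, and at least 9 are ≥ 59.
Exactly 9 works: 9 values at 68 and 3 at 58 total 786; lower one of the high values by 2 (still ≥ 59) to hit 784.

9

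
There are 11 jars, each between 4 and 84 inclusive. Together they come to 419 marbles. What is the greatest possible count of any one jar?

84

To make one jar as large as possible, make the other 10 as small as possible.
The other 10 contribute at least 10 × 4 = 40, leaving at most 419 − 40 = 379.
But each jar is capped at 84, so the maximum is 84.
Achievable: one at 84 and the other 10 totalling 335, which fits since 10 × 4 ≤ 335 ≤ 10 × 84.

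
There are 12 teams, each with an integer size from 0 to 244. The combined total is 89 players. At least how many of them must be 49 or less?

If only k of them are at most 49, the other 12 − k are at least 50, so the total is at least (12 − k)·50 + k·0.
This is ≤ 89, so (12 − k)·50 + 0k ≤ 89, which gives k ≥ 11.
Exactly 11 works: 11 values at 0 and 1 at 50 total 50; raise one of the low values by 39 (still ≤ 49) to hit 89.

11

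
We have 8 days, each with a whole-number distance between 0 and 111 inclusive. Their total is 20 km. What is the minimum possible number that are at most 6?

Let j be the number exceeding 6. Then the total is ≥ 7·j + 0·(8 − j) = 0 + 7j.
So 7j ≤ 20 and j ≤ 2; hence at least 8 − 2 = 6 are ≤ 6.
Exactly 6 works: 6 values at 0 and 2 at 7 total 14; raise one of the low values by 6 (still ≤ 6) to hit 20.

6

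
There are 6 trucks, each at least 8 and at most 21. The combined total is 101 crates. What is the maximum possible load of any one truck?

21

Maximizing one value means minimizing the remaining 5.
The other 5 contribute at least 5 × 8 = 40, leaving at most 101 − 40 = 61.
But each truck is capped at 21, so the maximum is 21.
Achievable: one at 21 and the other 5 totalling 80, which fits since 5 × 8 ≤ 80 ≤ 5 × 21.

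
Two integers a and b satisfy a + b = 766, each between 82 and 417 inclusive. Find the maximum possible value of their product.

146689

With a + b fixed, ab peaks when the two are closest together.
Taking a = 383 and b = 383 (both in [82, 417]) gives ab = 146689.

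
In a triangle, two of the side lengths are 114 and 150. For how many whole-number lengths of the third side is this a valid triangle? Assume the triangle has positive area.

The triangle inequality gives |114 − 150| < c < 114 + 150, i.e. 36 < c < 264.
So c can be any integer from 37 to 263: 227 values.

227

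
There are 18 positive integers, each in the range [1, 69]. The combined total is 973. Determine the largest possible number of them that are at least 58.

16

If k of the values are ≥ 58, the total is ≥ 58k + 1(18 − k).
Setting 58k + 1(18 − k) ≤ 973 gives 57k ≤ 955, so k ≤ 16.
k = 16 is achieved by 16 values at 58 and 2 at 1, total 930; add 43 to one value (staying below 58) to reach 973.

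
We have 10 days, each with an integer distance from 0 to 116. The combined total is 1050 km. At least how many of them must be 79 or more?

8

Each value short of 79 is at most 78, costing at least 116 − 78 = 38 against the maximum total of 1160.
We can afford to lose at most 1160 − 1050 = 110, so at most ⌊110/38⌋ = 2 fall short, and at least 8 are ≥ 79.
Exactly 8 works: 8 values at 116 and 2 at 78 total 1084; lower one of the high values by 34 (still ≥ 79) to hit 1050.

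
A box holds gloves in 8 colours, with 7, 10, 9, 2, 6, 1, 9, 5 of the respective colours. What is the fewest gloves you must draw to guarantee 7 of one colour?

In the worst case you take as many as possible of each colour without reaching 7: 6 + 6 + 6 + 2 + 6 + 1 + 6 + 5 = 38.
The next one must give 7 of some colour, so 38 + 1 = 39.

39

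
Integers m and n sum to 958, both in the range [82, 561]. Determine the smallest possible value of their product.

For a fixed sum, mn is smallest when m and n are as far apart as possible.
The extreme feasible split is m = 397, n = 561, giving mn = 222717.

222717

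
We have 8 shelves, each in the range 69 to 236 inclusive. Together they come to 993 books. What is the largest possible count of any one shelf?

Maximizing one value means minimizing the remaining 7.
The other 7 contribute at least 7 × 69 = 483, leaving at most 993 − 483 = 510.
But each shelf is capped at 236, so the maximum is 236.
Achievable: one at 236 and the other 7 totalling 757, which fits since 7 × 69 ≤ 757 ≤ 7 × 236.

236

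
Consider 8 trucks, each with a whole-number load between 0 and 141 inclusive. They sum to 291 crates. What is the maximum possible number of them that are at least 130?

Suppose k of them are at least 130. Those contribute at least 130 each and the other 8 − k at least 0 each.
So the total is at least 130k + 0(8 − k) = 0 + 130k. This must be ≤ 291, giving k ≤ 2.
k = 2 is achieved by 2 values at 130 and 6 at 0, total 260; add 31 to one value (staying below 130) to reach 291.

2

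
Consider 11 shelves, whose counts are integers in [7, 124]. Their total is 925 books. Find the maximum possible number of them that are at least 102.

8

If k of the values are ≥ 102, the total is ≥ 102k + 7(11 − k).
Setting 102k + 7(11 − k) ≤ 925 gives 95k ≤ 848, so k ≤ 8.
k = 8 is achieved by 8 values at 102 and 3 at 7, total 837; add 88 to one value (staying below 102) to reach 925.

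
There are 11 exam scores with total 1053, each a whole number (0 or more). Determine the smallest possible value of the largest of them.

If every one of the 11 were at most 95, the total would be at most 11 × 95 = 1045 < 1053.
Achievable: 8 of them at 96 and 3 at 95 total 1053.

96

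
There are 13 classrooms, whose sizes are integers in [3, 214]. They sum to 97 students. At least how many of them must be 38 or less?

12

Each value above 38 is at least 39, contributing at least 39 − 3 = 36 above the floor 3.
The sum exceeds the floor total 39 by 58, so at most ⌊58/36⌋ = 1 exceed 38, and at least 12 are ≤ 38.
Exactly 12 works: 12 values at 3 and 1 at 39 total 75; raise one of the low values by 22 (still ≤ 38) to hit 97.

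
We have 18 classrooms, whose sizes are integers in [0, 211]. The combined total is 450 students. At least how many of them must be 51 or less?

10

If only k of them are at most 51, the other 18 − k are at least 52, so the total is at least (18 − k)·52 + k·0.
This is ≤ 450, so (18 − k)·52 + 0k ≤ 450, which gives k ≥ 10.
Exactly 10 works: 10 values at 0 and 8 at 52 total 416; raise one of the low values by 34 (still ≤ 51) to hit 450.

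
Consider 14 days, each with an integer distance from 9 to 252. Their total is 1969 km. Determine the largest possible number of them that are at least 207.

9

If k of the values are ≥ 207, the total is ≥ 207k + 9(14 − k).
Setting 207k + 9(14 − k) ≤ 1969 gives 198k ≤ 1843, so k ≤ 9.
k = 9 is achieved by 9 values at 207 and 5 at 9, total 1908; add 61 to one value (staying below 207) to reach 1969.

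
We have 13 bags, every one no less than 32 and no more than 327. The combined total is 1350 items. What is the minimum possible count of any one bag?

To make one bag as small as possible, make the other 12 as large as possible.
The other 12 can take up 12 × 327 = 3924 ≥ 1350 − 32, so one bag can sit at its floor of 32.
Achievable: one at 32 and the other 12 totalling 1318, which fits since 12 × 32 ≤ 1318 ≤ 12 × 327.

32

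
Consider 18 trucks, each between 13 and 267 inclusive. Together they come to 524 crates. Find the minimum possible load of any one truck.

To make one truck as small as possible, make the other 17 as large as possible.
The other 17 can take up 17 × 267 = 4539 ≥ 524 − 13, so one truck can sit at its floor of 13.
Achievable: one at 13 and the other 17 totalling 511, which fits since 17 × 13 ≤ 511 ≤ 17 × 267.

13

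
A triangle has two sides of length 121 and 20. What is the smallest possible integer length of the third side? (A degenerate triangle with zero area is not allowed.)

The third side must exceed |121 − 20| = 101.
The smallest integer above 101 is 102.

102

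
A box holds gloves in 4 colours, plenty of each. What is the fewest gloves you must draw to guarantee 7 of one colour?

You could draw 6 of every colour without reaching 7 of any — 24 in all.
One more forces 7 of some colour, so 24 + 1 = 25.

25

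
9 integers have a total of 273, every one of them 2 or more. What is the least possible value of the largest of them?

31

Some value must be at least ⌈273/9⌉ = 31, since 9 × 30 = 270 < 273.
Achievable: 3 of them at 31 and 6 at 30 total 273.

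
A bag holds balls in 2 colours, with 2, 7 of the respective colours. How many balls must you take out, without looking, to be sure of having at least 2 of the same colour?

In the worst case you take as many as possible of each colour without reaching 2: 1 + 1 = 2.
The next one must give 2 of some colour, so 2 + 1 = 3.

3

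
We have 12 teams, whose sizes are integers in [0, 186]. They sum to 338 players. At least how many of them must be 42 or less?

If only k of them are at most 42, the other 12 − k are at least 43, so the total is at least (12 − k)·43 + k·0.
This is ≤ 338, so (12 − k)·43 + 0k ≤ 338, which gives k ≥ 5.
Exactly 5 works: 5 values at 0 and 7 at 43 total 301; raise one of the low values by 37 (still ≤ 42) to hit 338.

5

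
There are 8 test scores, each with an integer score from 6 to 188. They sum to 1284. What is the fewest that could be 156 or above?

2

Each value short of 156 is at most 155, costing at least 188 − 155 = 33 against the maximum total of 1504.
We can afford to lose at most 1504 − 1284 = 220, so at most ⌊220/33⌋ = 6 fall short, and at least 2 are ≥ 156.
Exactly 2 works: 2 values at 188 and 6 at 155 total 1306; lower one of the high values by 22 (still ≥ 156) to hit 1284.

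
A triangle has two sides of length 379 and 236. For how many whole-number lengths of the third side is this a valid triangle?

The triangle inequality gives |379 − 236| < c < 379 + 236, i.e. 143 < c < 615.
So c can be any integer from 144 to 614: 471 values.

471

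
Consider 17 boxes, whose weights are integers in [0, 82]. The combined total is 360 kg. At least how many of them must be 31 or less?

Each value above 31 is at least 32, contributing at least 32 − 0 = 32 above the floor 0.
The sum exceeds the floor total 0 by 360, so at most ⌊360/32⌋ = 11 exceed 31, and at least 6 are ≤ 31.
Exactly 6 works: 6 values at 0 and 11 at 32 total 352; raise one of the low values by 8 (still ≤ 31) to hit 360.

6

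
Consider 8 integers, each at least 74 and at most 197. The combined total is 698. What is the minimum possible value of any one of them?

To make one integer as small as possible, make the other 7 as large as possible.
The other 7 can take up 7 × 197 = 1379 ≥ 698 − 74, so one integer can sit at its floor of 74.
Achievable: one at 74 and the other 7 totalling 624, which fits since 7 × 74 ≤ 624 ≤ 7 × 197.

74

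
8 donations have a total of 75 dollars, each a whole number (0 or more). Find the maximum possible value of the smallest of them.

9

If every one of the 8 were at least 10, the total would be at least 8 × 10 = 80 > 75.
Taking 5 copies of 9 and 3 copies of 10 gives exactly 75, so 9 is attained.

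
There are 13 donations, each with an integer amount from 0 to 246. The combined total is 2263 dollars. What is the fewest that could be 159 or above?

3

Each value short of 159 is at most 158, costing at least 246 − 158 = 88 against the maximum total of 3198.
We can afford to lose at most 3198 − 2263 = 935, so at most ⌊935/88⌋ = 10 fall short, and at least 3 are ≥ 159.
Exactly 3 works: 3 values at 246 and 10 at 158 total 2318; lower one of the high values by 55 (still ≥ 159) to hit 2263.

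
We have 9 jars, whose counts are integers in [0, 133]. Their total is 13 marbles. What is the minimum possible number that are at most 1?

3

Let j be the number exceeding 1. Then the total is ≥ 2·j + 0·(9 − j) = 0 + 2j.
So 2j ≤ 13 and j ≤ 6; hence at least 9 − 6 = 3 are ≤ 1.
Exactly 3 works: 3 values at 0 and 6 at 2 total 12; raise one of the low values by 1 (still ≤ 1) to hit 13.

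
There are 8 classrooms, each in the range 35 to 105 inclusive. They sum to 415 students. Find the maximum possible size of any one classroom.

105

Maximizing one value means minimizing the remaining 7.
The other 7 contribute at least 7 × 35 = 245, leaving at most 415 − 245 = 170.
But each classroom is capped at 105, so the maximum is 105.
Achievable: one at 105 and the other 7 totalling 310, which fits since 7 × 35 ≤ 310 ≤ 7 × 105.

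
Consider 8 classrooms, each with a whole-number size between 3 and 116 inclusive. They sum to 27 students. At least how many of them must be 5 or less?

7

Let j be the number exceeding 5. Then the total is ≥ 6·j + 3·(8 − j) = 24 + 3j.
So 3j ≤ 3 and j ≤ 1; hence at least 8 − 1 = 7 are ≤ 5.
Exactly 7 works: 7 values at 3 and 1 at 6 total 27.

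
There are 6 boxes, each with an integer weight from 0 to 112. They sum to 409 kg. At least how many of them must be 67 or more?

Suppose at most 6 − j of them reach 67; then j values are ≤ 66 and the rest ≤ 112.
The total is then ≤ 66·j + 112·(6 − j) = 672 − 46j. For this to be ≥ 409 we need j ≤ 5, so at least 6 − 5 = 1 must reach 67.
Exactly 1 works: 1 value at 112 and 5 at 66 total 442; lower one of the high values by 33 (still ≥ 67) to hit 409.

1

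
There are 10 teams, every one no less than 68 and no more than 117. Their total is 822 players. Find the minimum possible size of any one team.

68

Minimizing one value means maximizing the remaining 9.
The other 9 can take up 9 × 117 = 1053 ≥ 822 − 68, so one team can sit at its floor of 68.
Achievable: one at 68 and the other 9 totalling 754, which fits since 9 × 68 ≤ 754 ≤ 9 × 117.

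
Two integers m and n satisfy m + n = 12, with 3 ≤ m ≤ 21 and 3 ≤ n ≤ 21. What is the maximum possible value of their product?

With m + n fixed, mn peaks when the two are closest together.
Taking m = 6 and n = 6 (both in [3, 21]) gives mn = 36.

36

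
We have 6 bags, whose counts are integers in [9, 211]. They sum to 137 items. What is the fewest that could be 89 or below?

Let j be the number exceeding 89. Then the total is ≥ 90·j + 9·(6 − j) = 54 + 81j.
So 81j ≤ 83 and j ≤ 1; hence at least 6 − 1 = 5 are ≤ 89.
Exactly 5 works: 5 values at 9 and 1 at 90 total 135; raise one of the low values by 2 (still ≤ 89) to hit 137.

5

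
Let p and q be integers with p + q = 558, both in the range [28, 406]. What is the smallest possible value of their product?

61712

Since p + q is fixed, pushing one of them to its bound minimizes the product.
The extreme feasible split is p = 152, q = 406, giving pq = 61712.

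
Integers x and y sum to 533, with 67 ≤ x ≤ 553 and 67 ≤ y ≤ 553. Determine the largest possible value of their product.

71022

With x + y fixed, xy peaks when the two are closest together.
Taking x = 266 and y = 267 (both in [67, 553]) gives xy = 71022.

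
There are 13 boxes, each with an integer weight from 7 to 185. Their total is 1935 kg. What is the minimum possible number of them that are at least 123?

6

Each value short of 123 is at most 122, costing at least 185 − 122 = 63 against the maximum total of 2405.
We can afford to lose at most 2405 − 1935 = 470, so at most ⌊470/63⌋ = 7 fall short, and at least 6 are ≥ 123.
Exactly 6 works: 6 values at 185 and 7 at 122 total 1964; lower one of the high values by 29 (still ≥ 123) to hit 1935.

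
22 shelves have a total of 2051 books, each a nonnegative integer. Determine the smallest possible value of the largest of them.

94

If every one of the 22 were at most 93, the total would be at most 22 × 93 = 2046 < 2051.
Achievable: 5 of them at 94 and 17 at 93 total 2051.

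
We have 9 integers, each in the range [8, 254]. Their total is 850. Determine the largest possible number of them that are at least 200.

4

Suppose k of them are at least 200. Those contribute at least 200 each and the other 9 − k at least 8 each.
So the total is at least 200k + 8(9 − k) = 72 + 192k. This must be ≤ 850, giving k ≤ 4.
k = 4 is achieved by 4 values at 200 and 5 at 8, total 840; add 10 to one value (staying below 200) to reach 850.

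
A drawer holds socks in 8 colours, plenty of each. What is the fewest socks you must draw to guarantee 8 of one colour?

In the worst case you draw 7 of each of the 8 colours: 8 × 7 = 56.
One more forces 8 of some colour, so 56 + 1 = 57.

57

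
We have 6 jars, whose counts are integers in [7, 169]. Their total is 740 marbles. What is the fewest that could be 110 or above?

2

If only k of them are at least 110, the other 6 − k are at most 109, so the total is at most k·169 + (6 − k)·109.
This must reach 740, so k·169 + (6 − k)·109 ≥ 740, giving k ≥ 2.
Exactly 2 works: 2 values at 169 and 4 at 109 total 774; lower one of the high values by 34 (still ≥ 110) to hit 740.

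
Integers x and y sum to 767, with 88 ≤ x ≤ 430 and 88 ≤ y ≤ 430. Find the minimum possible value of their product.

144910

Since x + y is fixed, pushing one of them to its bound minimizes the product.
The extreme feasible split is x = 337, y = 430, giving xy = 144910.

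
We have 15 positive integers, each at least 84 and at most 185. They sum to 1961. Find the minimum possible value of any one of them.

Minimizing one value means maximizing the remaining 14.
The other 14 can take up 14 × 185 = 2590 ≥ 1961 − 84, so one integer can sit at its floor of 84.
Achievable: one at 84 and the other 14 totalling 1877, which fits since 14 × 84 ≤ 1877 ≤ 14 × 185.

84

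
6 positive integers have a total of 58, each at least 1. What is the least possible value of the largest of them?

The average is 58/6 > 9, so not all 6 can be 9 or less; the largest is ≥ 10.
Taking 2 copies of 9 and 4 copies of 10 gives exactly 58, so 10 is attained.

10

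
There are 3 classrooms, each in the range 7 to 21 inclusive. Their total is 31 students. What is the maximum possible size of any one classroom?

To make one classroom as large as possible, make the other 2 as small as possible.
The other 2 contribute at least 2 × 7 = 14, leaving at most 31 − 14 = 17.
Since 17 ≤ 21, this is achievable: one at 17 and 2 at 7.

17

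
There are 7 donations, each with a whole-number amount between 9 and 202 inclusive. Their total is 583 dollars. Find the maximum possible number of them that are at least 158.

3

If k of the values are ≥ 158, the total is ≥ 158k + 9(7 − k).
Setting 158k + 9(7 − k) ≤ 583 gives 149k ≤ 520, so k ≤ 3.
k = 3 is achieved by 3 values at 158 and 4 at 9, total 510; add 73 to one value (staying below 158) to reach 583.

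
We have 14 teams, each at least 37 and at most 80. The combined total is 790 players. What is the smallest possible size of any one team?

Minimizing one value means maximizing the remaining 13.
The other 13 can take up 13 × 80 = 1040 ≥ 790 − 37, so one team can sit at its floor of 37.
Achievable: one at 37 and the other 13 totalling 753, which fits since 13 × 37 ≤ 753 ≤ 13 × 80.

37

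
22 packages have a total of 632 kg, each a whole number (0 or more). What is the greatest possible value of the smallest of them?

If every one of the 22 were at least 29, the total would be at least 22 × 29 = 638 > 632.
Taking 6 copies of 28 and 16 copies of 29 gives exactly 632, so 28 is attained.

28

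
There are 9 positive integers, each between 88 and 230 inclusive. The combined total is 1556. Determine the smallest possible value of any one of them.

Minimizing one value means maximizing the remaining 8.
The other 8 can take up 8 × 230 = 1840 ≥ 1556 − 88, so one integer can sit at its floor of 88.
Achievable: one at 88 and the other 8 totalling 1468, which fits since 8 × 88 ≤ 1468 ≤ 8 × 230.

88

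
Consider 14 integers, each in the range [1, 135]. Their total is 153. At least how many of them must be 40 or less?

Let j be the number exceeding 40. Then the total is ≥ 41·j + 1·(14 − j) = 14 + 40j.
So 40j ≤ 139 and j ≤ 3; hence at least 14 − 3 = 11 are ≤ 40.
Exactly 11 works: 11 values at 1 and 3 at 41 total 134; raise one of the low values by 19 (still ≤ 40) to hit 153.

11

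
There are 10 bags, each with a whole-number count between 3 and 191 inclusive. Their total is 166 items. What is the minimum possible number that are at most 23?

4

If only k of them are at most 23, the other 10 − k are at least 24, so the total is at least (10 − k)·24 + k·3.
This is ≤ 166, so (10 − k)·24 + 3k ≤ 166, which gives k ≥ 4.
Exactly 4 works: 4 values at 3 and 6 at 24 total 156; raise one of the low values by 10 (still ≤ 23) to hit 166.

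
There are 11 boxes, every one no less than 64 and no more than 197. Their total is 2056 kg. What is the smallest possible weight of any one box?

To make one box as small as possible, make the other 10 as large as possible.
The other 10 contribute at most 10 × 197 = 1970, leaving at least 2056 − 1970 = 86.
Since 86 ≥ 64, this is achievable: one at 86 and 10 at 197.

86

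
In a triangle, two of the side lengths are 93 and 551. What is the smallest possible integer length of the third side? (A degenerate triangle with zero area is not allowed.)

The third side must exceed |93 − 551| = 458.
The smallest integer above 458 is 459.

459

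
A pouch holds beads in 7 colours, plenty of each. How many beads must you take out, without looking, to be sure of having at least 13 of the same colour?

In the worst case you draw 12 of each of the 7 colours: 7 × 12 = 84.
One more forces 13 of some colour, so 84 + 1 = 85.

85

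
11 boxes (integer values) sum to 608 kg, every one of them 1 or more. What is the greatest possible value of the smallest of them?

If every one of the 11 were at least 56, the total would be at least 11 × 56 = 616 > 608.
Taking 8 copies of 55 and 3 copies of 56 gives exactly 608, so 55 is attained.

55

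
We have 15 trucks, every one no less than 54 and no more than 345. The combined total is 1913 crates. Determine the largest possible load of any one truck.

Maximizing one value means minimizing the remaining 14.
The other 14 contribute at least 14 × 54 = 756, leaving at most 1913 − 756 = 1157.
But each truck is capped at 345, so the maximum is 345.
Achievable: one at 345 and the other 14 totalling 1568, which fits since 14 × 54 ≤ 1568 ≤ 14 × 345.

345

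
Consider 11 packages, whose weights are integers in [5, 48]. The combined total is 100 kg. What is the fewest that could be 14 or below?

7

Let j be the number exceeding 14. Then the total is ≥ 15·j + 5·(11 − j) = 55 + 10j.
So 10j ≤ 45 and j ≤ 4; hence at least 11 − 4 = 7 are ≤ 14.
Exactly 7 works: 7 values at 5 and 4 at 15 total 95; raise one of the low values by 5 (still ≤ 14) to hit 100.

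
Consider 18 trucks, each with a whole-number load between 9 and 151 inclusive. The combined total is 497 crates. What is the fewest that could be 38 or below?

If only k of them are at most 38, the other 18 − k are at least 39, so the total is at least (18 − k)·39 + k·9.
This is ≤ 497, so (18 − k)·39 + 9k ≤ 497, which gives k ≥ 7.
Exactly 7 works: 7 values at 9 and 11 at 39 total 492; raise one of the low values by 5 (still ≤ 38) to hit 497.

7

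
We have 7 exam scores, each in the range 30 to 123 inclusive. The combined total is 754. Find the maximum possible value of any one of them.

To make one score as large as possible, make the other 6 as small as possible.
The other 6 contribute at least 6 × 30 = 180, leaving at most 754 − 180 = 574.
But each score is capped at 123, so the maximum is 123.
Achievable: one at 123 and the other 6 totalling 631, which fits since 6 × 30 ≤ 631 ≤ 6 × 123.

123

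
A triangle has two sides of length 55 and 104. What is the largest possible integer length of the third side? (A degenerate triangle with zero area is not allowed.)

The third side must be less than 55 + 104 = 159.
The largest integer below 159 is 158.

158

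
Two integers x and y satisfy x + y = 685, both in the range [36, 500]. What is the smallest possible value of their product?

xy = x(685 − x) is concave in x, so over [185, 500] it is minimized at an endpoint.
At the endpoint x = 185, y = 685 − 185 = 500, so xy = 185 × 500 = 92500.

92500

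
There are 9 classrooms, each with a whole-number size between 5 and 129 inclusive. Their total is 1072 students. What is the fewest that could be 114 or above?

4

Suppose at most 9 − j of them reach 114; then j values are ≤ 113 and the rest ≤ 129.
The total is then ≤ 113·j + 129·(9 − j) = 1161 − 16j. For this to be ≥ 1072 we need j ≤ 5, so at least 9 − 5 = 4 must reach 114.
Exactly 4 works: 4 values at 129 and 5 at 113 total 1081; lower one of the high values by 9 (still ≥ 114) to hit 1072.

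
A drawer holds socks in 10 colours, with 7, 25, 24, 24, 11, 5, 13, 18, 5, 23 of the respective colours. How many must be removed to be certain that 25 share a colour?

155

In the worst case you take as many as possible of each colour without reaching 25: 7 + 24 + 24 + 24 + 11 + 5 + 13 + 18 + 5 + 23 = 154.
The next one must give 25 of some colour, so 154 + 1 = 155.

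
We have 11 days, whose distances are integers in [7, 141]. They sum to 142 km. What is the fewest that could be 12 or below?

Let j be the number exceeding 12. Then the total is ≥ 13·j + 7·(11 − j) = 77 + 6j.
So 6j ≤ 65 and j ≤ 10; hence at least 11 − 10 = 1 are ≤ 12.
Exactly 1 works: 1 value at 7 and 10 at 13 total 137; raise one of the low values by 5 (still ≤ 12) to hit 142.

1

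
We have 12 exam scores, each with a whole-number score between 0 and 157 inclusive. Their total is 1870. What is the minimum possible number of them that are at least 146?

Suppose at most 12 − j of them reach 146; then j values are ≤ 145 and the rest ≤ 157.
The total is then ≤ 145·j + 157·(12 − j) = 1884 − 12j. For this to be ≥ 1870 we need j ≤ 1, so at least 12 − 1 = 11 must reach 146.
Exactly 11 works: 11 values at 157 and 1 at 145 total 1872; lower one of the high values by 2 (still ≥ 146) to hit 1870.

11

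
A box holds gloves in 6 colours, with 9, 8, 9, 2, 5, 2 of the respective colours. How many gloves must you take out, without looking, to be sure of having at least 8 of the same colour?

In the worst case you take as many as possible of each colour without reaching 8: 7 + 7 + 7 + 2 + 5 + 2 = 30.
The next one must give 8 of some colour, so 30 + 1 = 31.

31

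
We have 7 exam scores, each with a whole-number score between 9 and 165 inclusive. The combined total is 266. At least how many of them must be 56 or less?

3

Each value above 56 is at least 57, contributing at least 57 − 9 = 48 above the floor 9.
The sum exceeds the floor total 63 by 203, so at most ⌊203/48⌋ = 4 exceed 56, and at least 3 are ≤ 56.
Exactly 3 works: 3 values at 9 and 4 at 57 total 255; raise one of the low values by 11 (still ≤ 56) to hit 266.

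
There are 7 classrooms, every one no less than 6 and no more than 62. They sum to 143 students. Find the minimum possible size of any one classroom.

To make one classroom as small as possible, make the other 6 as large as possible.
The other 6 can take up 6 × 62 = 372 ≥ 143 − 6, so one classroom can sit at its floor of 6.
Achievable: one at 6 and the other 6 totalling 137, which fits since 6 × 6 ≤ 137 ≤ 6 × 62.

6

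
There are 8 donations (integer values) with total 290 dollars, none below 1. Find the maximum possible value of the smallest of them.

36

The 8 values sum to 290, so their minimum is at most ⌊290/8⌋ = 36.
Equality holds with 6 values of 36 and 2 values of 37.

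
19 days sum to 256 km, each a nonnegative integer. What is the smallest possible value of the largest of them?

The 19 values sum to 256, so their maximum is at least ⌈256/19⌉ = 14.
Taking 10 copies of 13 and 9 copies of 14 gives exactly 256, so 14 is attained.

14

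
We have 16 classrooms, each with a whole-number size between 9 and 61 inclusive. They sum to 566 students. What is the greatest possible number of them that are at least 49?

10

Suppose k of them are at least 49. Those contribute at least 49 each and the other 16 − k at least 9 each.
So the total is at least 49k + 9(16 − k) = 144 + 40k. This must be ≤ 566, giving k ≤ 10.
k = 10 is achieved by 10 values at 49 and 6 at 9, total 544; add 22 to one value (staying below 49) to reach 566.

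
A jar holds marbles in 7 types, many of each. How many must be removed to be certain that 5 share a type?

In the worst case you draw 4 of each of the 7 types: 7 × 4 = 28.
One more forces 5 of some type, so 28 + 1 = 29.

29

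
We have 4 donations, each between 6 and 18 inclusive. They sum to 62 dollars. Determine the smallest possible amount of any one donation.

To make one donation as small as possible, make the other 3 as large as possible.
The other 3 contribute at most 3 × 18 = 54, leaving at least 62 − 54 = 8.
Since 8 ≥ 6, this is achievable: one at 8 and 3 at 18.

8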